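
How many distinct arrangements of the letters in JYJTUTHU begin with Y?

630

With the first slot taken by Y, it remains to arrange the other 7 letters (JJTUTHU).
Those 7 letters have J appearing twice, T appearing twice, and U appearing twice, giving (7)!/(2!·2!·2!) = 630.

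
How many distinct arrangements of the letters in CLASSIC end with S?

360

With the last slot taken by S, it remains to arrange the other 6 letters (CLASIC).
Those 6 letters have C appearing twice, giving (6)!/(2!) = 360.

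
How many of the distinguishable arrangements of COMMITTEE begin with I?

With the first slot taken by I, it remains to arrange the other 8 letters (COMMTTEE).
Those 8 letters have E appearing twice, M appearing twice, and T appearing twice, giving (8)!/(2!·2!·2!) = 5040.

5040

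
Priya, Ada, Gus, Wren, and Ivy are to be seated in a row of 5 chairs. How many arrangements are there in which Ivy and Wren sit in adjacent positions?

48

Treat {Ivy, Wren} as a single unit. There are 4 units to order, and the pair itself can be ordered 2 ways.
That gives 2 × 4! = 2 × 24 = 48.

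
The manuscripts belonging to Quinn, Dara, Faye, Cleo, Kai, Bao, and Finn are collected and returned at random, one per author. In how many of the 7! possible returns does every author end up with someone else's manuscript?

1854

Let Aᵢ be the assignments in which author i gets their own manuscript. We want the size of the complement of A₁∪…∪A_7.
By inclusion–exclusion this is Σ_{j=0}^{7} (−1)^j C(7,j)·(7−j)!.
Computing: 5040 − 5040 + 2520 − 840 + 210 − 42 + 7 − 1 = 1854.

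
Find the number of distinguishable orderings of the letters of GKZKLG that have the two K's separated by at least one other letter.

Total arrangements of GKZKLG: 6!/(2!·2!) = 180.
Arrangements with the K's together: treat KK as one letter, giving (5)!/(2!) = 60.
Hence 180 − 60 = 120.

120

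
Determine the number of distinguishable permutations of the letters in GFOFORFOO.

2520

The 9 letters of GFOFORFOO have repeats: F appearing 3 times and O appearing 4 times.
Dividing 9! = 362880 by 4!·3! = 144 for the repeated letters gives 2520.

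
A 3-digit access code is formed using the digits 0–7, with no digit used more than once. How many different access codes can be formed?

This is a permutation of 3 out of 8: P(8,3) = 8!/5!.
That product is 8 × 7 × 6 = 336.

336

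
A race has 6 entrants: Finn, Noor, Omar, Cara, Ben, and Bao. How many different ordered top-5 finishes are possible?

This is an ordered selection of 5 from 6: P(6,5).
That gives 6 × 5 × 4 × 3 × 2 = 720.

720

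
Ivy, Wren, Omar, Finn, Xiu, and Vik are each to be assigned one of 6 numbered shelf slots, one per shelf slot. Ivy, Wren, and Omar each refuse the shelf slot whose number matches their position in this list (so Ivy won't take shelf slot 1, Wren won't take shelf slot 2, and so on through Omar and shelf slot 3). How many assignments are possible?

Let Aᵢ (for i ∈ {1, 2, 3}) be the placements that put person i in their forbidden shelf slot. Any j of these fix j positions, leaving (6−j)! ways to fill the rest, and there are C(3,j) ways to pick which j.
By inclusion–exclusion, the number of valid placements is Σ_{j=0}^{3} (−1)^j C(3,j)·(6−j)!.
Computing: 720 − 360 + 72 − 6 = 426.

426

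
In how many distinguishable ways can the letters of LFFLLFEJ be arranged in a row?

1120

The 8 letters of LFFLLFEJ have repeats: F appearing 3 times and L appearing 3 times.
So there are 8! / (3!·3!) = 1120 distinguishable arrangements.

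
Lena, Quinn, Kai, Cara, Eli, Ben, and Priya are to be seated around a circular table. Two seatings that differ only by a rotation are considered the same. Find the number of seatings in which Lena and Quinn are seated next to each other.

Treat {Lena, Quinn} as one unit (2 internal orders) and seat the resulting 6 units around the table: (5)! circular arrangements.
So 2 × (5)! = 2 × 120 = 240.

240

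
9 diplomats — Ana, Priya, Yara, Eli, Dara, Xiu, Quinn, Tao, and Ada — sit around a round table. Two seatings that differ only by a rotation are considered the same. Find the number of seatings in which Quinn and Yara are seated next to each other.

Glue Quinn and Yara into a block (2 internal orders). Seating 8 units around a circle gives (7)! arrangements.
So 2 × (7)! = 2 × 5040 = 10080.

10080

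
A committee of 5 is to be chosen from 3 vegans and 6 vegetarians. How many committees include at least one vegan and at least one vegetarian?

120

Total 5-person selections from all 9: C(9,5) = 126.
Subtract selections that omit an entire group: no vegans → C(6,5) = 6; no vegetarians → C(3,5) = 0.
Both groups omitted at once is impossible, so 126 − 6 = 120.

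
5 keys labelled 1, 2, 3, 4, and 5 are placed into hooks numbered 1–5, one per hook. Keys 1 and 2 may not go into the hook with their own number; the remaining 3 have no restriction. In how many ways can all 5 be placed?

Let Aᵢ (for i ∈ {1, 2}) be the placements that put key i in its forbidden hook. Any j of these fix j positions, leaving (5−j)! ways to fill the rest, and there are C(2,j) ways to pick which j.
By inclusion–exclusion, the number of valid placements is Σ_{j=0}^{2} (−1)^j C(2,j)·(5−j)!.
Computing: 120 − 48 + 6 = 78.

78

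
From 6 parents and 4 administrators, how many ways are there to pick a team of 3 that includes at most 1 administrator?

Split by how many administrators are chosen (0 through 1).
Sum: C(4,0)·C(6,3) + C(4,1)·C(6,2) = 20 + 60 = 80.

80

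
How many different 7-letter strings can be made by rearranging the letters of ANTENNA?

Letter multiplicities in ANTENNA: A×2, E×1, N×3, T×1.
So there are 7! / (3!·2!) = 420 distinguishable arrangements.

420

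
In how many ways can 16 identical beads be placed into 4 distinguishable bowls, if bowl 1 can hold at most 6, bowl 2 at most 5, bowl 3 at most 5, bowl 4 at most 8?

141

Ignoring the caps, the number of non-negative solutions to x_1+…+x_4 = 16 is C(19,3) = 969.
Subtract solutions that violate a single cap (substitute x_i' = x_i − (cap_i+1)): x_1 ≥ 7 gives C(12,3) = 220; x_2 ≥ 6 gives C(13,3) = 286; x_3 ≥ 6 gives C(13,3) = 286; x_4 ≥ 9 gives C(10,3) = 120. Together 912.
Add back pairs where two caps are both exceeded: 20 + 20 + 1 + 35 + 4 + 4 = 84.
By inclusion–exclusion the count is 969 − 912 + 84 = 141.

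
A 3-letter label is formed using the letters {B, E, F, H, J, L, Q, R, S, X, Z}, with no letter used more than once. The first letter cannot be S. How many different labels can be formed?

The first letter has 11−1 = 10 choices (anything except S).
The remaining 2 letters are filled from the other 10 symbols without repetition: 10 × 9 = 90.
Total: 10 × 90 = 900.

900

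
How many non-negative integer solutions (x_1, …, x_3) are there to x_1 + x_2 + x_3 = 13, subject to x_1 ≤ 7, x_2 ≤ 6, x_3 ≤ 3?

10

Ignoring the caps, the number of non-negative solutions to x_1+…+x_3 = 13 is C(15,2) = 105.
Subtract solutions that violate a single cap (substitute x_i' = x_i − (cap_i+1)): x_1 ≥ 8 gives C(7,2) = 21; x_2 ≥ 7 gives C(8,2) = 28; x_3 ≥ 4 gives C(11,2) = 55. Together 104.
Add back pairs where two caps are both exceeded: 0 + 3 + 6 = 9.
By inclusion–exclusion the count is 105 − 104 + 9 = 10.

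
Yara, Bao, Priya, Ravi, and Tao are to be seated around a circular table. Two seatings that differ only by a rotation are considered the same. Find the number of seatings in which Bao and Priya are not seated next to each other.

Without the restriction there are (4)! = 24 seatings.
Those with Bao next to Priya: fuse the pair into one unit and seat 4 units around a circle — 2·(3)! = 12.
Subtracting, 24 − 12 = 12.

12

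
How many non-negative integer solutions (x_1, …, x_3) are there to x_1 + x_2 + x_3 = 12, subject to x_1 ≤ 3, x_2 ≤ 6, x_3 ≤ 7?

14

Ignoring the caps, the number of non-negative solutions to x_1+…+x_3 = 12 is C(14,2) = 91.
Subtract solutions that violate a single cap (substitute x_i' = x_i − (cap_i+1)): x_1 ≥ 4 gives C(10,2) = 45; x_2 ≥ 7 gives C(7,2) = 21; x_3 ≥ 8 gives C(6,2) = 15. Together 81.
Add back pairs where two caps are both exceeded: 3 + 1 + 0 = 4.
By inclusion–exclusion the count is 91 − 81 + 4 = 14.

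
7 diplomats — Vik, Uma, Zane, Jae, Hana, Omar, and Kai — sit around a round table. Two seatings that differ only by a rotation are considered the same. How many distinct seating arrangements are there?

720

Fix one person's seat to break rotational symmetry; the remaining 6 people can be arranged in (6)! = 720 ways.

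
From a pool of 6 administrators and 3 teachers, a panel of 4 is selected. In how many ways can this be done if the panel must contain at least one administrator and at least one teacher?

Total 4-person selections from all 9: C(9,4) = 126.
Selections missing a whole group: no administrators → C(3,4) = 0; no teachers → C(6,4) = 15.
Both groups omitted at once is impossible, so 126 − 15 = 111.

111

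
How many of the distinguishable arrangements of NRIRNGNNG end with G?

Fix G in the last position and arrange the remaining 8 letters.
Those 8 letters have N appearing 4 times and R appearing twice, giving (8)!/(4!·2!) = 840.

840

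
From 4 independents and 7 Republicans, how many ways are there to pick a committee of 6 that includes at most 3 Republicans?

161

Split by how many Republicans are chosen (0 through 3).
Sum: C(7,0)·C(4,6) + C(7,1)·C(4,5) + C(7,2)·C(4,4) + C(7,3)·C(4,3) = 0 + 0 + 21 + 140 = 161.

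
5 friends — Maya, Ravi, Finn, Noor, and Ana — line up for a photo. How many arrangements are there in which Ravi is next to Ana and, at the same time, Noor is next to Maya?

Treat {Ravi,Ana} as one block (2 orders) and {Noor,Maya} as another (2 orders).
That leaves 3 units to arrange: 2 × 2 × 3! = 4 × 6 = 24.

24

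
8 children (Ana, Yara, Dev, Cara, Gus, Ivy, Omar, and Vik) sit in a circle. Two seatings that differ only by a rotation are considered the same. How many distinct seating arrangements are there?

Seat Ana anywhere (absorbing the rotational symmetry), then permute the other 7: (7)! = 5040.

5040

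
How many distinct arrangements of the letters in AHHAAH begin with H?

With the first slot taken by H, it remains to arrange the other 5 letters (AHAAH).
Those 5 letters have A appearing 3 times and H appearing twice, giving (5)!/(3!·2!) = 10.

10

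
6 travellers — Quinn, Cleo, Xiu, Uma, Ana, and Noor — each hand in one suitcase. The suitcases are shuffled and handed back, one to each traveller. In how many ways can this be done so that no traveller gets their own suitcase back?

265

Count assignments avoiding every fixed point. For any j of the 6 travellers fixed to their own suitcase, the other 6−j can be arranged in (6−j)! ways.
By inclusion–exclusion this is Σ_{j=0}^{6} (−1)^j C(6,j)·(6−j)!.
Computing: 720 − 720 + 360 − 120 + 30 − 6 + 1 = 265.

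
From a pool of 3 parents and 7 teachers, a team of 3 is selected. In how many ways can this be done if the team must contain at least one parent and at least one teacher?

Total 3-person selections from all 10: C(10,3) = 120.
Subtract selections that omit an entire group: no parents → C(7,3) = 35; no teachers → C(3,3) = 1.
Both groups omitted at once is impossible, so 120 − 36 = 84.

84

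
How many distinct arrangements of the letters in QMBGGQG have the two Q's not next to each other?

300

There are 7!/(3!·2!) = 420 arrangements of QMBGGQG in total.
If the two Q's are adjacent, glue them into one block, leaving 6 items to arrange: (6)!/(3!) = 120 ways.
Hence 420 − 120 = 300.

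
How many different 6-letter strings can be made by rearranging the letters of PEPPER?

60

The 6 letters of PEPPER have repeats: E appearing twice and P appearing 3 times.
The number of distinct arrangements is 6!/(3!·2!) = 720/12 = 60.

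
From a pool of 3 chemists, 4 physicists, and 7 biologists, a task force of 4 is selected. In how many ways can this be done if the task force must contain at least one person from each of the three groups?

462

With no constraint there are C(14,4) = 1001 possible selections.
Subtract selections that omit an entire group: no chemists → C(11,4) = 330; no physicists → C(10,4) = 210; no biologists → C(7,4) = 35.
Add back selections omitting two groups (i.e. drawn from a single group): C(3,4) + C(4,4) + C(7,4) = 36.
By inclusion–exclusion: 1001 − 575 + 36 = 462.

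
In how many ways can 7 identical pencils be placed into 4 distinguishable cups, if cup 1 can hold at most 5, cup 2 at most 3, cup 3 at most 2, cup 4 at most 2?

32

Ignoring the caps, the number of non-negative solutions to x_1+…+x_4 = 7 is C(10,3) = 120.
Subtract solutions that violate a single cap (substitute x_i' = x_i − (cap_i+1)): x_1 ≥ 6 gives C(4,3) = 4; x_2 ≥ 4 gives C(6,3) = 20; x_3 ≥ 3 gives C(7,3) = 35; x_4 ≥ 3 gives C(7,3) = 35. Together 94.
Add back pairs where two caps are both exceeded: 0 + 0 + 0 + 1 + 1 + 4 = 6.
By inclusion–exclusion the count is 120 − 94 + 6 = 32.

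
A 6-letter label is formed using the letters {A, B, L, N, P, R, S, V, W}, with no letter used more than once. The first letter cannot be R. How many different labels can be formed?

53760

The first letter has 9−1 = 8 choices (anything except R).
The remaining 5 letters are filled from the other 8 symbols without repetition: 8 × 7 × 6 × 5 × 4 = 6720.
Total: 8 × 6720 = 53760.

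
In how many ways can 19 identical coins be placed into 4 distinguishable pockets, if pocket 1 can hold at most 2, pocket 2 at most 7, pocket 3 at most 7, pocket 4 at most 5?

Without the upper bounds there are C(22,3) = 1540 ways to split 19 among 4 pockets.
Subtract solutions that violate a single cap (substitute x_i' = x_i − (cap_i+1)): x_1 ≥ 3 gives C(19,3) = 969; x_2 ≥ 8 gives C(14,3) = 364; x_3 ≥ 8 gives C(14,3) = 364; x_4 ≥ 6 gives C(16,3) = 560. Together 2257.
Add back pairs where two caps are both exceeded: 165 + 165 + 286 + 20 + 56 + 56 = 748.
Subtract triples: 1 + 10 + 10 + 0 = 21.
By inclusion–exclusion the count is 1540 − 2257 + 748 − 21 = 10.

10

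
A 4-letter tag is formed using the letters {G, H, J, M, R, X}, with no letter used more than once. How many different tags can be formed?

360

Choose and order 4 of the 6 symbols: the first letter has 6 options, the next 5, then 4, 3.
6 × 5 × 4 × 3 = 360.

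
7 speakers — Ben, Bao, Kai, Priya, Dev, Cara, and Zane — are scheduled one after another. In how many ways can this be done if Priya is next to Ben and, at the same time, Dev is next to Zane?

Treat {Priya,Ben} as one block (2 orders) and {Dev,Zane} as another (2 orders).
That leaves 5 units to arrange: 2 × 2 × 5! = 4 × 120 = 480.

480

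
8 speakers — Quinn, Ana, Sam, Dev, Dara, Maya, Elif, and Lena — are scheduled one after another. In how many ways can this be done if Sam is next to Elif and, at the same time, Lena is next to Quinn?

2880

Treat {Sam,Elif} as one block (2 orders) and {Lena,Quinn} as another (2 orders).
That leaves 6 units to arrange: 2 × 2 × 6! = 4 × 720 = 2880.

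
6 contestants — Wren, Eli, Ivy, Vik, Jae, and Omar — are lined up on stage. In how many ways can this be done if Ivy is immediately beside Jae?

Glue Ivy and Jae into one block (2 internal orders), leaving 5 units to arrange in a row.
That gives 2 × 5! = 2 × 120 = 240.

240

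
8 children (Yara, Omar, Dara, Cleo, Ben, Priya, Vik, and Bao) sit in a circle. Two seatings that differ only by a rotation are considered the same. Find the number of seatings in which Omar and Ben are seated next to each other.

Glue Omar and Ben into a block (2 internal orders). Seating 7 units around a circle gives (6)! arrangements.
So 2 × (6)! = 2 × 720 = 1440.

1440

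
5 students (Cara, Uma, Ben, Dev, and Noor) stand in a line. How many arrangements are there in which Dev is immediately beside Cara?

48

Glue Dev and Cara into one block (2 internal orders), leaving 4 units to arrange in a row.
That gives 2 × 4! = 2 × 24 = 48.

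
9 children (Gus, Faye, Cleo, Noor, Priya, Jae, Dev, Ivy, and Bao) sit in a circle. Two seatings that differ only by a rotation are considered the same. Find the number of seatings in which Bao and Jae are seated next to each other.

Treat {Bao, Jae} as one unit (2 internal orders) and seat the resulting 8 units around the table: (7)! circular arrangements.
So 2 × (7)! = 2 × 5040 = 10080.

10080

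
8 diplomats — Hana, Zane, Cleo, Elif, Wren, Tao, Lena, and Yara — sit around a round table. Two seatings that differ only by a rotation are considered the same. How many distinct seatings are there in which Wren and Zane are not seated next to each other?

3600

All circular seatings of 8 people number (7)! = 5040.
Seatings with Wren beside Zane: treat them as a block with 2 internal orders, giving 2 × (6)! = 1440.
Subtracting, 5040 − 1440 = 3600.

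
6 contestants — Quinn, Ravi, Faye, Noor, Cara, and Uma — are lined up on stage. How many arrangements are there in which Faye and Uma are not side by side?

480

There are 6! = 720 arrangements in all. If Faye and Uma are adjacent, merging them into one block gives 2·(5)! = 240 arrangements.
So 720 − 240 = 480 arrangements keep them apart.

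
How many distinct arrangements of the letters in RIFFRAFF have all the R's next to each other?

Treat the 2 copies of R as a single block. The multiset to arrange is then {RR, A, F, F, F, F, I}, 7 items in all.
That gives (7)!/(4!) = 210 arrangements.

210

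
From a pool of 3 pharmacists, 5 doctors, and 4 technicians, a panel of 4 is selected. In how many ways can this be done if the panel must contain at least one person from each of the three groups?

270

Total 4-person selections from all 12: C(12,4) = 495.
Selections missing a whole group: no pharmacists → C(9,4) = 126; no doctors → C(7,4) = 35; no technicians → C(8,4) = 70.
Add back selections omitting two groups (i.e. drawn from a single group): C(3,4) + C(5,4) + C(4,4) = 6.
By inclusion–exclusion: 495 − 231 + 6 = 270.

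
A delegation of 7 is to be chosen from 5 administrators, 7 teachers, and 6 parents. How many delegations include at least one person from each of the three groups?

28987

Unrestricted: C(18,7) = 31824 ways to pick any 7 of the 18.
Selections missing a whole group: no administrators → C(13,7) = 1716; no teachers → C(11,7) = 330; no parents → C(12,7) = 792.
Add back selections omitting two groups (i.e. drawn from a single group): C(5,7) + C(7,7) + C(6,7) = 1.
By inclusion–exclusion: 31824 − 2838 + 1 = 28987.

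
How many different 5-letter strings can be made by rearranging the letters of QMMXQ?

QMMXQ has 5 letters with M appearing twice and Q appearing twice.
The number of distinct arrangements is 5!/(2!·2!) = 120/4 = 30.

30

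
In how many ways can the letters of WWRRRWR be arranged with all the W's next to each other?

5

Treat the 3 copies of W as a single block. The multiset to arrange is then {WWW, R, R, R, R}, 5 items in all.
That gives (5)!/(4!) = 5 arrangements.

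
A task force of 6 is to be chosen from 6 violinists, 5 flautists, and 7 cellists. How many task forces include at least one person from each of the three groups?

Total 6-person selections from all 18: C(18,6) = 18564.
Subtract selections that omit an entire group: no violinists → C(12,6) = 924; no flautists → C(13,6) = 1716; no cellists → C(11,6) = 462.
Add back selections omitting two groups (i.e. drawn from a single group): C(6,6) + C(5,6) + C(7,6) = 8.
By inclusion–exclusion: 18564 − 3102 + 8 = 15470.

15470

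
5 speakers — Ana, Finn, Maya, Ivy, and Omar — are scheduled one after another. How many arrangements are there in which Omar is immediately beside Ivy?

Glue Omar and Ivy into one block (2 internal orders), leaving 4 units to arrange in a row.
That gives 2 × 4! = 2 × 24 = 48.

48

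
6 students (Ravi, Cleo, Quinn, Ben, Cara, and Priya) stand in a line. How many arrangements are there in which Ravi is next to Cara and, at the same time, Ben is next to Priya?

96

Treat {Ravi,Cara} as one block (2 orders) and {Ben,Priya} as another (2 orders).
That leaves 4 units to arrange: 2 × 2 × 4! = 4 × 24 = 96.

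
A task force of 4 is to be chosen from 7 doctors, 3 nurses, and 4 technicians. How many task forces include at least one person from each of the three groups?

Total 4-person selections from all 14: C(14,4) = 1001.
Selections missing a whole group: no doctors → C(7,4) = 35; no nurses → C(11,4) = 330; no technicians → C(10,4) = 210.
Add back selections omitting two groups (i.e. drawn from a single group): C(7,4) + C(3,4) + C(4,4) = 36.
By inclusion–exclusion: 1001 − 575 + 36 = 462.

462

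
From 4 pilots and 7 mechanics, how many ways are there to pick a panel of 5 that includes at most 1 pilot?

Split by how many pilots are chosen (0 through 1).
Sum: C(4,0)·C(7,5) + C(4,1)·C(7,4) = 21 + 140 = 161.

161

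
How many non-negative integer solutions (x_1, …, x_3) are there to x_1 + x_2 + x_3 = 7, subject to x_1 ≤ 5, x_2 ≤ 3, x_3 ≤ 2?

9

Without the upper bounds there are C(9,2) = 36 ways to split 7 among 3 variables.
Subtract solutions that violate a single cap (substitute x_i' = x_i − (cap_i+1)): x_1 ≥ 6 gives C(3,2) = 3; x_2 ≥ 4 gives C(5,2) = 10; x_3 ≥ 3 gives C(6,2) = 15. Together 28.
Add back pairs where two caps are both exceeded: 0 + 0 + 1 = 1.
By inclusion–exclusion the count is 36 − 28 + 1 = 9.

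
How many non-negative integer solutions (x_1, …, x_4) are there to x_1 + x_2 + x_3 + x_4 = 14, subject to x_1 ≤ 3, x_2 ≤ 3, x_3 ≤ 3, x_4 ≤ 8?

By stars and bars, unrestricted non-negative solutions to x_1+…+x_4 = 14 number C(14+3,3) = 680.
Subtract solutions that violate a single cap (substitute x_i' = x_i − (cap_i+1)): x_1 ≥ 4 gives C(13,3) = 286; x_2 ≥ 4 gives C(13,3) = 286; x_3 ≥ 4 gives C(13,3) = 286; x_4 ≥ 9 gives C(8,3) = 56. Together 914.
Add back pairs where two caps are both exceeded: 84 + 84 + 4 + 84 + 4 + 4 = 264.
Subtract triples: 10 + 0 + 0 + 0 = 10.
By inclusion–exclusion the count is 680 − 914 + 264 − 10 = 20.

20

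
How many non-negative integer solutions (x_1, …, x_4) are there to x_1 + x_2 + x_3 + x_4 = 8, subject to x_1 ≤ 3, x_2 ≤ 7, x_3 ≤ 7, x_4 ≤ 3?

By stars and bars, unrestricted non-negative solutions to x_1+…+x_4 = 8 number C(8+3,3) = 165.
Subtract solutions that violate a single cap (substitute x_i' = x_i − (cap_i+1)): x_1 ≥ 4 gives C(7,3) = 35; x_2 ≥ 8 gives C(3,3) = 1; x_3 ≥ 8 gives C(3,3) = 1; x_4 ≥ 4 gives C(7,3) = 35. Together 72.
Add back pairs where two caps are both exceeded: 0 + 0 + 1 + 0 + 0 + 0 = 1.
By inclusion–exclusion the count is 165 − 72 + 1 = 94.

94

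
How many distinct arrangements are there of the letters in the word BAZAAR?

Letter multiplicities in BAZAAR: A×3, B×1, R×1, Z×1.
So there are 6! / (3!) = 120 distinguishable arrangements.

120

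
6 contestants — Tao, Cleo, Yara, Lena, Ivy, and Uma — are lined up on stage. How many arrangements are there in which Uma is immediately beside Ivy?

Glue Uma and Ivy into one block (2 internal orders), leaving 5 units to arrange in a row.
That gives 2 × 5! = 2 × 120 = 240.

240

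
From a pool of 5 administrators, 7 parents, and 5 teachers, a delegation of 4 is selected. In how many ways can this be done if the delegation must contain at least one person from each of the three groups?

Total 4-person selections from all 17: C(17,4) = 2380.
Subtract selections that omit an entire group: no administrators → C(12,4) = 495; no parents → C(10,4) = 210; no teachers → C(12,4) = 495.
Add back selections omitting two groups (i.e. drawn from a single group): C(5,4) + C(7,4) + C(5,4) = 45.
By inclusion–exclusion: 2380 − 1200 + 45 = 1225.

1225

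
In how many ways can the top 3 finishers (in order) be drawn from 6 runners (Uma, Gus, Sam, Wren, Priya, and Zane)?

This is an ordered selection of 3 from 6: P(6,3).
That gives 6 × 5 × 4 = 120.

120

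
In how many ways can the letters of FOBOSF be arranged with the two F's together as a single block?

Treat the 2 copies of F as a single block. The multiset to arrange is then {FF, B, O, O, S}, 5 items in all.
That gives (5)!/(2!) = 60 arrangements.

60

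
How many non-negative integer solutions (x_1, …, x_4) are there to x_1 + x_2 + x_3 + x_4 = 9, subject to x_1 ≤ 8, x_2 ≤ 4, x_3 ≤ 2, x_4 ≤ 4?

Ignoring the caps, the number of non-negative solutions to x_1+…+x_4 = 9 is C(12,3) = 220.
Subtract solutions that violate a single cap (substitute x_i' = x_i − (cap_i+1)): x_1 ≥ 9 gives C(3,3) = 1; x_2 ≥ 5 gives C(7,3) = 35; x_3 ≥ 3 gives C(9,3) = 84; x_4 ≥ 5 gives C(7,3) = 35. Together 155.
Add back pairs where two caps are both exceeded: 0 + 0 + 0 + 4 + 0 + 4 = 8.
By inclusion–exclusion the count is 220 − 155 + 8 = 73.

73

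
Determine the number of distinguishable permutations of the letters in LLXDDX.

LLXDDX has 6 letters with D appearing twice, L appearing twice, and X appearing twice.
Dividing 6! = 720 by 2!·2!·2! = 8 for the repeated letters gives 90.

90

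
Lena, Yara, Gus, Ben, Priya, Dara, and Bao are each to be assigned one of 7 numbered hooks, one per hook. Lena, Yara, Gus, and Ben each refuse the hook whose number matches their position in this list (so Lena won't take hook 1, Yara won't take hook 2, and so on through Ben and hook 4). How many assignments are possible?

Let Aᵢ (for 1 ≤ i ≤ 4) be the placements that put person i in their forbidden hook. Any j of these fix j positions, leaving (7−j)! ways to fill the rest, and there are C(4,j) ways to pick which j.
By inclusion–exclusion, the number of valid placements is Σ_{j=0}^{4} (−1)^j C(4,j)·(7−j)!.
Computing: 5040 − 2880 + 720 − 96 + 6 = 2790.

2790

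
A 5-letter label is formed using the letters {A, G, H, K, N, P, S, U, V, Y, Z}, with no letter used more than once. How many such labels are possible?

55440

With no repetition, fill the 5 letters in order: 11 choices, then 10, down to 7.
That product is 11 × 10 × 9 × 8 × 7 = 55440.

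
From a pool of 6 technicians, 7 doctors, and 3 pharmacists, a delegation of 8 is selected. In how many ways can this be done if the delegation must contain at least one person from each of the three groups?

With no constraint there are C(16,8) = 12870 possible selections.
Selections missing a whole group: no technicians → C(10,8) = 45; no doctors → C(9,8) = 9; no pharmacists → C(13,8) = 1287.
Add back selections omitting two groups (i.e. drawn from a single group): C(6,8) + C(7,8) + C(3,8) = 0.
By inclusion–exclusion: 12870 − 1341 + 0 = 11529.

11529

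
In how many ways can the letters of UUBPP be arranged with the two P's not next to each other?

18

Total arrangements of UUBPP: 5!/(2!·2!) = 30.
If the two P's are adjacent, glue them into one block, leaving 4 items to arrange: (4)!/(2!) = 12 ways.
Subtracting, 30 − 12 = 18 arrangements keep the P's apart.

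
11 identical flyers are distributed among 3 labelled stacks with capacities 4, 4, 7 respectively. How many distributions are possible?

Without the upper bounds there are C(13,2) = 78 ways to split 11 among 3 stacks.
Subtract solutions that violate a single cap (substitute x_i' = x_i − (cap_i+1)): x_1 ≥ 5 gives C(8,2) = 28; x_2 ≥ 5 gives C(8,2) = 28; x_3 ≥ 8 gives C(5,2) = 10. Together 66.
Add back pairs where two caps are both exceeded: 3 + 0 + 0 = 3.
By inclusion–exclusion the count is 78 − 66 + 3 = 15.

15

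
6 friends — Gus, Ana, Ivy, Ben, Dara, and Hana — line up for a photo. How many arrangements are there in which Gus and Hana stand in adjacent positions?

240

Place the 4 others and the Gus-Hana pair as 5 objects in a line; the pair has 2 internal arrangements.
That gives 2 × 5! = 2 × 120 = 240.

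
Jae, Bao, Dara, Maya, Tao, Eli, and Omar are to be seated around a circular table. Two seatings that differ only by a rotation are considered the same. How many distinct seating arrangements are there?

Seat Jae anywhere (absorbing the rotational symmetry), then permute the other 6: (6)! = 720.

720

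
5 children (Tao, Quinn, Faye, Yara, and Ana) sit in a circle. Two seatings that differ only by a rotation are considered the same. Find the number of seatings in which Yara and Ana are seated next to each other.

Glue Yara and Ana into a block (2 internal orders). Seating 4 units around a circle gives (3)! arrangements.
So 2 × (3)! = 2 × 6 = 12.

12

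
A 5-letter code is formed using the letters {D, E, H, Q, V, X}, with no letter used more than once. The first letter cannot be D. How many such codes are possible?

600

The first letter has 6−1 = 5 choices (anything except D).
The remaining 4 letters are filled from the other 5 symbols without repetition: 5 × 4 × 3 × 2 = 120.
Total: 5 × 120 = 600.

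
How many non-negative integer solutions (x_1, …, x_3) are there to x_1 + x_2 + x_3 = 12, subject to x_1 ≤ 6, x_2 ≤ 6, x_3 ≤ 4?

By stars and bars, unrestricted non-negative solutions to x_1+…+x_3 = 12 number C(12+2,2) = 91.
Subtract solutions that violate a single cap (substitute x_i' = x_i − (cap_i+1)): x_1 ≥ 7 gives C(7,2) = 21; x_2 ≥ 7 gives C(7,2) = 21; x_3 ≥ 5 gives C(9,2) = 36. Together 78.
Add back pairs where two caps are both exceeded: 0 + 1 + 1 = 2.
By inclusion–exclusion the count is 91 − 78 + 2 = 15.

15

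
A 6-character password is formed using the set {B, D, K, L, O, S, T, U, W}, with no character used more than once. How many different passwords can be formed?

60480

This is a permutation of 6 out of 9: P(9,6) = 9!/3!.
That product is 9 × 8 × 7 × 6 × 5 × 4 = 60480.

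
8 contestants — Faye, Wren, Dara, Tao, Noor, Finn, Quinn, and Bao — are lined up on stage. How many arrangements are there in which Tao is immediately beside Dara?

10080

Treat {Tao, Dara} as a single unit. There are 7 units to order, and the pair itself can be ordered 2 ways.
So the count is 2·(7)! = 10080.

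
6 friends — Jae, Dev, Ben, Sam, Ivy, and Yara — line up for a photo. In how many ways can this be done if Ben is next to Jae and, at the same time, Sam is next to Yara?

96

Treat {Ben,Jae} as one block (2 orders) and {Sam,Yara} as another (2 orders).
That leaves 4 units to arrange: 2 × 2 × 4! = 4 × 24 = 96.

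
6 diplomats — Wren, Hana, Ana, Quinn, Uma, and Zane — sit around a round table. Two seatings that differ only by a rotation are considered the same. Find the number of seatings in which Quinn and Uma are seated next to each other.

48

Glue Quinn and Uma into a block (2 internal orders). Seating 5 units around a circle gives (4)! arrangements.
So 2 × (4)! = 2 × 24 = 48.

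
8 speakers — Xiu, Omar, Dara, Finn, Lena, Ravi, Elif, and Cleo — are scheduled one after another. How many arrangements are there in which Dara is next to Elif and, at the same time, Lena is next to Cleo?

Treat {Dara,Elif} as one block (2 orders) and {Lena,Cleo} as another (2 orders).
That leaves 6 units to arrange: 2 × 2 × 6! = 4 × 720 = 2880.

2880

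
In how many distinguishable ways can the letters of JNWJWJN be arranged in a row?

Letter multiplicities in JNWJWJN: J×3, N×2, W×2.
So there are 7! / (3!·2!·2!) = 210 distinguishable arrangements.

210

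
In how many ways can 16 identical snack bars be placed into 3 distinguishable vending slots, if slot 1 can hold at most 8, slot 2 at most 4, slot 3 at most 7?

Ignoring the caps, the number of non-negative solutions to x_1+…+x_3 = 16 is C(18,2) = 153.
Subtract solutions that violate a single cap (substitute x_i' = x_i − (cap_i+1)): x_1 ≥ 9 gives C(9,2) = 36; x_2 ≥ 5 gives C(13,2) = 78; x_3 ≥ 8 gives C(10,2) = 45. Together 159.
Add back pairs where two caps are both exceeded: 6 + 0 + 10 = 16.
By inclusion–exclusion the count is 153 − 159 + 16 = 10.

10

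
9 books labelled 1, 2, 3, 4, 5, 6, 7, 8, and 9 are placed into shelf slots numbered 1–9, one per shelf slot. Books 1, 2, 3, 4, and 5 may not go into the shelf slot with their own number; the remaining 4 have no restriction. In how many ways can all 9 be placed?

Let Aᵢ (for 1 ≤ i ≤ 5) be the placements that put book i in its forbidden shelf slot. Any j of these fix j positions, leaving (9−j)! ways to fill the rest, and there are C(5,j) ways to pick which j.
By inclusion–exclusion, the number of valid placements is Σ_{j=0}^{5} (−1)^j C(5,j)·(9−j)!.
Computing: 362880 − 201600 + 50400 − 7200 + 600 − 24 = 205056.

205056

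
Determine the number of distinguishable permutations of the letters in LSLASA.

LSLASA has 6 letters with A appearing twice, L appearing twice, and S appearing twice.
Dividing 6! = 720 by 2!·2!·2! = 8 for the repeated letters gives 90.

90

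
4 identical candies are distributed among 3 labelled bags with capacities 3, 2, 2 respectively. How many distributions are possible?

Without the upper bounds there are C(6,2) = 15 ways to split 4 among 3 bags.
Subtract solutions that violate a single cap (substitute x_i' = x_i − (cap_i+1)): x_1 ≥ 4 gives C(2,2) = 1; x_2 ≥ 3 gives C(3,2) = 3; x_3 ≥ 3 gives C(3,2) = 3. Together 7.
No two caps can be exceeded simultaneously, so the pair terms are all 0.
By inclusion–exclusion the count is 15 − 7 + 0 = 8.

8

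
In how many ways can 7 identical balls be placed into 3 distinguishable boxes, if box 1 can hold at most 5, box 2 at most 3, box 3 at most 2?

9

Ignoring the caps, the number of non-negative solutions to x_1+…+x_3 = 7 is C(9,2) = 36.
Subtract solutions that violate a single cap (substitute x_i' = x_i − (cap_i+1)): x_1 ≥ 6 gives C(3,2) = 3; x_2 ≥ 4 gives C(5,2) = 10; x_3 ≥ 3 gives C(6,2) = 15. Together 28.
Add back pairs where two caps are both exceeded: 0 + 0 + 1 = 1.
By inclusion–exclusion the count is 36 − 28 + 1 = 9.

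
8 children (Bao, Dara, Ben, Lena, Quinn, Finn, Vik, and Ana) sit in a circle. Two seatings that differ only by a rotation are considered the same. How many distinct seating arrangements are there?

Seat Bao anywhere (absorbing the rotational symmetry), then permute the other 7: (7)! = 5040.

5040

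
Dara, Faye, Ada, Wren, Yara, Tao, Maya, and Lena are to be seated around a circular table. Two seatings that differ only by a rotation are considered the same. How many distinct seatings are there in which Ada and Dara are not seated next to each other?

Without the restriction there are (7)! = 5040 seatings.
Those with Ada next to Dara: fuse the pair into one unit and seat 7 units around a circle — 2·(6)! = 1440.
Subtracting, 5040 − 1440 = 3600.

3600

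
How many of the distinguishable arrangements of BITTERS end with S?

360

With the last slot taken by S, it remains to arrange the other 6 letters (BITTER).
Those 6 letters have T appearing twice, giving (6)!/(2!) = 360.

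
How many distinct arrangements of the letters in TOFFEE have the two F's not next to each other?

120

There are 6!/(2!·2!) = 180 arrangements of TOFFEE in total.
If the two F's are adjacent, glue them into one block, leaving 5 items to arrange: (5)!/(2!) = 60 ways.
Hence 180 − 60 = 120.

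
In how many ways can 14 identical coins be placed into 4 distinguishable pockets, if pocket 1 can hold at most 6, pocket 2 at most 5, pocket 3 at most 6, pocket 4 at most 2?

46

By stars and bars, unrestricted non-negative solutions to x_1+…+x_4 = 14 number C(14+3,3) = 680.
Subtract solutions that violate a single cap (substitute x_i' = x_i − (cap_i+1)): x_1 ≥ 7 gives C(10,3) = 120; x_2 ≥ 6 gives C(11,3) = 165; x_3 ≥ 7 gives C(10,3) = 120; x_4 ≥ 3 gives C(14,3) = 364. Together 769.
Add back pairs where two caps are both exceeded: 4 + 1 + 35 + 4 + 56 + 35 = 135.
By inclusion–exclusion the count is 680 − 769 + 135 = 46.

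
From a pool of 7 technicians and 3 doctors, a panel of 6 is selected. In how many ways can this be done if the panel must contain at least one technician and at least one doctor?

203

With no constraint there are C(10,6) = 210 possible selections.
Selections missing a whole group: no technicians → C(3,6) = 0; no doctors → C(7,6) = 7.
Both groups omitted at once is impossible, so 210 − 7 = 203.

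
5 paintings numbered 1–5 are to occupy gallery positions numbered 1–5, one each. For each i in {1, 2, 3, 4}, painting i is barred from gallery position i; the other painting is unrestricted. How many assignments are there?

Let Aᵢ (for 1 ≤ i ≤ 4) be the placements that put painting i in its forbidden gallery position. Any j of these fix j positions, leaving (5−j)! ways to fill the rest, and there are C(4,j) ways to pick which j.
By inclusion–exclusion, the number of valid placements is Σ_{j=0}^{4} (−1)^j C(4,j)·(5−j)!.
Computing: 120 − 96 + 36 − 8 + 1 = 53.

53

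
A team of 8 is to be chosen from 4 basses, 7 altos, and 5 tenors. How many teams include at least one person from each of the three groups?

12201

Unrestricted: C(16,8) = 12870 ways to pick any 8 of the 16.
Selections missing a whole group: no basses → C(12,8) = 495; no altos → C(9,8) = 9; no tenors → C(11,8) = 165.
Add back selections omitting two groups (i.e. drawn from a single group): C(4,8) + C(7,8) + C(5,8) = 0.
By inclusion–exclusion: 12870 − 669 + 0 = 12201.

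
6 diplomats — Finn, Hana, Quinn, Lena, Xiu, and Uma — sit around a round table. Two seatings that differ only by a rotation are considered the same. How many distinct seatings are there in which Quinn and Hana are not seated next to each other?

Without the restriction there are (5)! = 120 seatings.
Those with Quinn next to Hana: fuse the pair into one unit and seat 5 units around a circle — 2·(4)! = 48.
Subtracting, 120 − 48 = 72.

72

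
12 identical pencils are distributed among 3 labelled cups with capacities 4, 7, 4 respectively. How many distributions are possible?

Ignoring the caps, the number of non-negative solutions to x_1+…+x_3 = 12 is C(14,2) = 91.
Subtract solutions that violate a single cap (substitute x_i' = x_i − (cap_i+1)): x_1 ≥ 5 gives C(9,2) = 36; x_2 ≥ 8 gives C(6,2) = 15; x_3 ≥ 5 gives C(9,2) = 36. Together 87.
Add back pairs where two caps are both exceeded: 0 + 6 + 0 = 6.
By inclusion–exclusion the count is 91 − 87 + 6 = 10.

10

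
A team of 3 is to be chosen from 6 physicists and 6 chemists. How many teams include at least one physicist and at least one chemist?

With no constraint there are C(12,3) = 220 possible selections.
Selections missing a whole group: no physicists → C(6,3) = 20; no chemists → C(6,3) = 20.
Both groups omitted at once is impossible, so 220 − 40 = 180.

180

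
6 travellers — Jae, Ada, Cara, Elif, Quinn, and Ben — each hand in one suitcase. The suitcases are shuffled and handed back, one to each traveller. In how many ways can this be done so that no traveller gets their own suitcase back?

Let Aᵢ be the assignments in which traveller i gets their own suitcase. We want the size of the complement of A₁∪…∪A_6.
By inclusion–exclusion this is Σ_{j=0}^{6} (−1)^j C(6,j)·(6−j)!.
Computing: 720 − 720 + 360 − 120 + 30 − 6 + 1 = 265.

265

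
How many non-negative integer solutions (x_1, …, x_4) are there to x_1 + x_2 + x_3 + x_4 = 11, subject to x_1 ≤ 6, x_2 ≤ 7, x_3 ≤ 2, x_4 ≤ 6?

By stars and bars, unrestricted non-negative solutions to x_1+…+x_4 = 11 number C(11+3,3) = 364.
Subtract solutions that violate a single cap (substitute x_i' = x_i − (cap_i+1)): x_1 ≥ 7 gives C(7,3) = 35; x_2 ≥ 8 gives C(6,3) = 20; x_3 ≥ 3 gives C(11,3) = 165; x_4 ≥ 7 gives C(7,3) = 35. Together 255.
Add back pairs where two caps are both exceeded: 0 + 4 + 0 + 1 + 0 + 4 = 9.
By inclusion–exclusion the count is 364 − 255 + 9 = 118.

118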